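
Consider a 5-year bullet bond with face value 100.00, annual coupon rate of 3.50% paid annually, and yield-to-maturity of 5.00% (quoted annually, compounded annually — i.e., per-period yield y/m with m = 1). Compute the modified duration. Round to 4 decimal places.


Answer: Modified duration = 4.4382

Derivation:
Coupon per period c = face * coupon_rate / m = 3.500000
Periods per year m = 1; per-period yield y/m = 0.050000
Number of cashflows N = 5
Cashflows (t years, CF_t, discount factor 1/(1+y/m)^(m*t), PV):
  t = 1.0000: CF_t = 3.500000, DF = 0.952381, PV = 3.333333
  t = 2.0000: CF_t = 3.500000, DF = 0.907029, PV = 3.174603
  t = 3.0000: CF_t = 3.500000, DF = 0.863838, PV = 3.023432
  t = 4.0000: CF_t = 3.500000, DF = 0.822702, PV = 2.879459
  t = 5.0000: CF_t = 103.500000, DF = 0.783526, PV = 81.094958
Price P = sum_t PV_t = 93.505785
First compute Macaulay numerator sum_t t * PV_t:
  t * PV_t at t = 1.0000: 3.333333
  t * PV_t at t = 2.0000: 6.349206
  t * PV_t at t = 3.0000: 9.070295
  t * PV_t at t = 4.0000: 11.517835
  t * PV_t at t = 5.0000: 405.474791
Macaulay duration D = 435.745460 / 93.505785 = 4.660091
Modified duration = D / (1 + y/m) = 4.660091 / (1 + 0.050000) = 4.438182


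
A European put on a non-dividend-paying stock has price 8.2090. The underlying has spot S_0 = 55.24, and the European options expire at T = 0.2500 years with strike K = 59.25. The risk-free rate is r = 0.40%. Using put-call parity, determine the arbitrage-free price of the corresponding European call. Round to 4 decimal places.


Put-call parity: C - P = S_0 * exp(-qT) - K * exp(-rT).
S_0 * exp(-qT) = 55.2400 * 1.00000000 = 55.24000000
K * exp(-rT) = 59.2500 * 0.99900050 = 59.19077962
C = P + S*exp(-qT) - K*exp(-rT)
C = 8.2090 + 55.24000000 - 59.19077962 = 4.2582

Answer: Call price = 4.2582


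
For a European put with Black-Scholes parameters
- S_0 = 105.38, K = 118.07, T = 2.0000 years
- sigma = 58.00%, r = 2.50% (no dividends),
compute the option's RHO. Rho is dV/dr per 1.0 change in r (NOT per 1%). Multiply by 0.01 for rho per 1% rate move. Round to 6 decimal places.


d1 = 0.3324562452; d2 = -0.4877876210
phi(d1) = 0.3774934314; exp(-qT) = 1.0000000000; exp(-rT) = 0.9512294245
N(-d2) = 0.6871498597
Rho = -K*T*exp(-rT)*N(-d2) = -118.0700 * 2.0000 * 0.9512294245 * 0.6871498597 = -154.349880

Answer: Rho = -154.349880


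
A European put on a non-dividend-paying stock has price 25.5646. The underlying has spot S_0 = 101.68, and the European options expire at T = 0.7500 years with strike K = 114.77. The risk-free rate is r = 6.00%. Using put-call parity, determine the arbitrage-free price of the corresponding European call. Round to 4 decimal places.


Answer: Call price = 17.5248

Derivation:
Put-call parity: C - P = S_0 * exp(-qT) - K * exp(-rT).
S_0 * exp(-qT) = 101.6800 * 1.00000000 = 101.68000000
K * exp(-rT) = 114.7700 * 0.95599748 = 109.71983099
C = P + S*exp(-qT) - K*exp(-rT)
C = 25.5646 + 101.68000000 - 109.71983099 = 17.5248


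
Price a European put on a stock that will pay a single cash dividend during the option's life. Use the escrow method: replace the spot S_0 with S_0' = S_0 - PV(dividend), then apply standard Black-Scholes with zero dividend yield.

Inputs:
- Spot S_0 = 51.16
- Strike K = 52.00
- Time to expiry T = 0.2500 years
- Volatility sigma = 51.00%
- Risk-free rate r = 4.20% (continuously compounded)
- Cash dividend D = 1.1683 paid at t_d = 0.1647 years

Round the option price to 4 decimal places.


PV(D) = D * exp(-r * t_d) = 1.1683 * 0.99310647 = 1.16024629
S_0' = S_0 - PV(D) = 51.1600 - 1.16024629 = 49.99975371
d1 = (ln(S_0'/K) + (r + sigma^2/2)*T) / (sigma*sqrt(T)) = 0.01485044
d2 = d1 - sigma*sqrt(T) = -0.24014956
exp(-rT) = 0.98955493
N(-d1) = 0.49407575; N(-d2) = 0.59489284
P = K * exp(-rT) * N(-d2) - S_0' * N(-d1) = 52.0000 * 0.98955493 * 0.59489284 - 49.99975371 * 0.49407575 = 5.9076

Answer: Price = 5.9076


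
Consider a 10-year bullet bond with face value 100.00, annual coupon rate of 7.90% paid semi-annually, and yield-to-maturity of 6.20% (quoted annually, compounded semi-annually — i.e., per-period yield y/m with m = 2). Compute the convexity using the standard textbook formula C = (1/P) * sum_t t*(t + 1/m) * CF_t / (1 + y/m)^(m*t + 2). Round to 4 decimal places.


Coupon per period c = face * coupon_rate / m = 3.950000
Periods per year m = 2; per-period yield y/m = 0.031000
Number of cashflows N = 20
Cashflows (t years, CF_t, discount factor 1/(1+y/m)^(m*t), PV):
  t = 0.5000: CF_t = 3.950000, DF = 0.969932, PV = 3.831232
  t = 1.0000: CF_t = 3.950000, DF = 0.940768, PV = 3.716035
  t = 1.5000: CF_t = 3.950000, DF = 0.912481, PV = 3.604301
  t = 2.0000: CF_t = 3.950000, DF = 0.885045, PV = 3.495928
  t = 2.5000: CF_t = 3.950000, DF = 0.858434, PV = 3.390812
  t = 3.0000: CF_t = 3.950000, DF = 0.832622, PV = 3.288858
  t = 3.5000: CF_t = 3.950000, DF = 0.807587, PV = 3.189969
  t = 4.0000: CF_t = 3.950000, DF = 0.783305, PV = 3.094053
  t = 4.5000: CF_t = 3.950000, DF = 0.759752, PV = 3.001022
  t = 5.0000: CF_t = 3.950000, DF = 0.736908, PV = 2.910787
  t = 5.5000: CF_t = 3.950000, DF = 0.714751, PV = 2.823266
  t = 6.0000: CF_t = 3.950000, DF = 0.693260, PV = 2.738376
  t = 6.5000: CF_t = 3.950000, DF = 0.672415, PV = 2.656039
  t = 7.0000: CF_t = 3.950000, DF = 0.652197, PV = 2.576177
  t = 7.5000: CF_t = 3.950000, DF = 0.632587, PV = 2.498717
  t = 8.0000: CF_t = 3.950000, DF = 0.613566, PV = 2.423586
  t = 8.5000: CF_t = 3.950000, DF = 0.595117, PV = 2.350714
  t = 9.0000: CF_t = 3.950000, DF = 0.577224, PV = 2.280033
  t = 9.5000: CF_t = 3.950000, DF = 0.559868, PV = 2.211477
  t = 10.0000: CF_t = 103.950000, DF = 0.543034, PV = 56.448342
Price P = sum_t PV_t = 112.529724
Convexity numerator sum_t t*(t + 1/m) * CF_t / (1+y/m)^(m*t + 2):
  t = 0.5000: term = 1.802151
  t = 1.0000: term = 5.243891
  t = 1.5000: term = 10.172437
  t = 2.0000: term = 16.444289
  t = 2.5000: term = 23.924766
  t = 3.0000: term = 32.487558
  t = 3.5000: term = 42.014301
  t = 4.0000: term = 52.394168
  t = 4.5000: term = 63.523482
  t = 5.0000: term = 75.305346
  t = 5.5000: term = 87.649287
  t = 6.0000: term = 100.470922
  t = 6.5000: term = 113.691635
  t = 7.0000: term = 127.238270
  t = 7.5000: term = 141.042837
  t = 8.0000: term = 155.042240
  t = 8.5000: term = 169.178002
  t = 9.0000: term = 183.396019
  t = 9.5000: term = 197.646319
  t = 10.0000: term = 5576.005025
Convexity = (1/P) * sum = 7174.672946 / 112.529724 = 63.758025

Answer: Convexity = 63.7580


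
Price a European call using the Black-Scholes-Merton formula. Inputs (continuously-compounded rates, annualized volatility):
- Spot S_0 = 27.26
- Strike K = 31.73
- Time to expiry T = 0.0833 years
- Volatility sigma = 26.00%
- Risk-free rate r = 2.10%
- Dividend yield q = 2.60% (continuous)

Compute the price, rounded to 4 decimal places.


Answer: Price = 0.0173

Derivation:
d1 = (ln(S/K) + (r - q + 0.5*sigma^2) * T) / (sigma * sqrt(T)) = -1.99149919
d2 = d1 - sigma * sqrt(T) = -2.06653971
exp(-rT) = 0.99825223; exp(-qT) = 0.99783654
C = S_0 * exp(-qT) * N(d1) - K * exp(-rT) * N(d2)
N(d1) = 0.02321302; N(d2) = 0.01938877
C = 27.2600 * 0.99783654 * 0.02321302 - 31.7300 * 0.99825223 * 0.01938877 = 0.0173


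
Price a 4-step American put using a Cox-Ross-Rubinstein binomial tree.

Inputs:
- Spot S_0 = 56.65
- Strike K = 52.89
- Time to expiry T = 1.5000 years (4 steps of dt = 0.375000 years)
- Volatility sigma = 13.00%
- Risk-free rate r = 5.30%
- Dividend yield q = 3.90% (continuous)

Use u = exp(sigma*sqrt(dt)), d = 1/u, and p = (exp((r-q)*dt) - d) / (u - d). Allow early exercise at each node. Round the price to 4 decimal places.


Answer: Price = V(0,0) = 1.6509

Derivation:
dt = T/N = 0.375000
u = exp(sigma*sqrt(dt)) = 1.082863; d = 1/u = 0.923478
p = (exp((r-q)*dt) - d) / (u - d) = 0.513134
Discount per step: exp(-r*dt) = 0.980321
Stock lattice S(k, i) with i counting down-moves:
  k=0: S(0,0) = 56.6500
  k=1: S(1,0) = 61.3442; S(1,1) = 52.3150
  k=2: S(2,0) = 66.4273; S(2,1) = 56.6500; S(2,2) = 48.3118
  k=3: S(3,0) = 71.9317; S(3,1) = 61.3442; S(3,2) = 52.3150; S(3,3) = 44.6148
  k=4: S(4,0) = 77.8922; S(4,1) = 66.4273; S(4,2) = 56.6500; S(4,3) = 48.3118; S(4,4) = 41.2008
Terminal payoffs V(N, i) = max(K - S_T, 0):
  V(4,0) = 0.000000; V(4,1) = 0.000000; V(4,2) = 0.000000; V(4,3) = 4.578233; V(4,4) = 11.689173
Backward induction: V(k, i) = exp(-r*dt) * [p * V(k+1, i) + (1-p) * V(k+1, i+1)]; then take max(V_cont, immediate exercise) for American.
  V(3,0) = exp(-r*dt) * [p*0.000000 + (1-p)*0.000000] = 0.000000; exercise = 0.000000; V(3,0) = max -> 0.000000
  V(3,1) = exp(-r*dt) * [p*0.000000 + (1-p)*0.000000] = 0.000000; exercise = 0.000000; V(3,1) = max -> 0.000000
  V(3,2) = exp(-r*dt) * [p*0.000000 + (1-p)*4.578233] = 2.185122; exercise = 0.574977; V(3,2) = max -> 2.185122
  V(3,3) = exp(-r*dt) * [p*4.578233 + (1-p)*11.689173] = 7.882084; exercise = 8.275151; V(3,3) = max -> 8.275151
  V(2,0) = exp(-r*dt) * [p*0.000000 + (1-p)*0.000000] = 0.000000; exercise = 0.000000; V(2,0) = max -> 0.000000
  V(2,1) = exp(-r*dt) * [p*0.000000 + (1-p)*2.185122] = 1.042926; exercise = 0.000000; V(2,1) = max -> 1.042926
  V(2,2) = exp(-r*dt) * [p*2.185122 + (1-p)*8.275151] = 5.048801; exercise = 4.578233; V(2,2) = max -> 5.048801
  V(1,0) = exp(-r*dt) * [p*0.000000 + (1-p)*1.042926] = 0.497773; exercise = 0.000000; V(1,0) = max -> 0.497773
  V(1,1) = exp(-r*dt) * [p*1.042926 + (1-p)*5.048801] = 2.934346; exercise = 0.574977; V(1,1) = max -> 2.934346
  V(0,0) = exp(-r*dt) * [p*0.497773 + (1-p)*2.934346] = 1.650917; exercise = 0.000000; V(0,0) = max -> 1.650917


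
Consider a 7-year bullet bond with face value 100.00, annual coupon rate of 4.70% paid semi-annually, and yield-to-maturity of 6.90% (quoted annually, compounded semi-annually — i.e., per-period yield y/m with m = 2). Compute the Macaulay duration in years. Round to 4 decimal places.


Answer: Macaulay duration = 5.9681 years

Derivation:
Coupon per period c = face * coupon_rate / m = 2.350000
Periods per year m = 2; per-period yield y/m = 0.034500
Number of cashflows N = 14
Cashflows (t years, CF_t, discount factor 1/(1+y/m)^(m*t), PV):
  t = 0.5000: CF_t = 2.350000, DF = 0.966651, PV = 2.271629
  t = 1.0000: CF_t = 2.350000, DF = 0.934413, PV = 2.195871
  t = 1.5000: CF_t = 2.350000, DF = 0.903251, PV = 2.122640
  t = 2.0000: CF_t = 2.350000, DF = 0.873128, PV = 2.051851
  t = 2.5000: CF_t = 2.350000, DF = 0.844010, PV = 1.983423
  t = 3.0000: CF_t = 2.350000, DF = 0.815863, PV = 1.917277
  t = 3.5000: CF_t = 2.350000, DF = 0.788654, PV = 1.853337
  t = 4.0000: CF_t = 2.350000, DF = 0.762353, PV = 1.791529
  t = 4.5000: CF_t = 2.350000, DF = 0.736929, PV = 1.731783
  t = 5.0000: CF_t = 2.350000, DF = 0.712353, PV = 1.674029
  t = 5.5000: CF_t = 2.350000, DF = 0.688596, PV = 1.618201
  t = 6.0000: CF_t = 2.350000, DF = 0.665632, PV = 1.564235
  t = 6.5000: CF_t = 2.350000, DF = 0.643433, PV = 1.512068
  t = 7.0000: CF_t = 102.350000, DF = 0.621975, PV = 63.659162
Price P = sum_t PV_t = 87.947035
Macaulay numerator sum_t t * PV_t:
  t * PV_t at t = 0.5000: 1.135814
  t * PV_t at t = 1.0000: 2.195871
  t * PV_t at t = 1.5000: 3.183960
  t * PV_t at t = 2.0000: 4.103703
  t * PV_t at t = 2.5000: 4.958558
  t * PV_t at t = 3.0000: 5.751831
  t * PV_t at t = 3.5000: 6.486680
  t * PV_t at t = 4.0000: 7.166117
  t * PV_t at t = 4.5000: 7.793022
  t * PV_t at t = 5.0000: 8.370144
  t * PV_t at t = 5.5000: 8.900105
  t * PV_t at t = 6.0000: 9.385408
  t * PV_t at t = 6.5000: 9.828444
  t * PV_t at t = 7.0000: 445.614134
Macaulay duration D = (sum_t t * PV_t) / P = 524.873791 / 87.947035 = 5.968067


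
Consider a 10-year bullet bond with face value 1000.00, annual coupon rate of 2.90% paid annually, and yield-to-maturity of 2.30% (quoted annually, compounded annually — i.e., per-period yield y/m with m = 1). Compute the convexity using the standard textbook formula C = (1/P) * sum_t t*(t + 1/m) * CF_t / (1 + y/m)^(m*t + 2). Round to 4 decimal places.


Answer: Convexity = 89.2307

Derivation:
Coupon per period c = face * coupon_rate / m = 29.000000
Periods per year m = 1; per-period yield y/m = 0.023000
Number of cashflows N = 10
Cashflows (t years, CF_t, discount factor 1/(1+y/m)^(m*t), PV):
  t = 1.0000: CF_t = 29.000000, DF = 0.977517, PV = 28.347996
  t = 2.0000: CF_t = 29.000000, DF = 0.955540, PV = 27.710651
  t = 3.0000: CF_t = 29.000000, DF = 0.934056, PV = 27.087635
  t = 4.0000: CF_t = 29.000000, DF = 0.913056, PV = 26.478627
  t = 5.0000: CF_t = 29.000000, DF = 0.892528, PV = 25.883311
  t = 6.0000: CF_t = 29.000000, DF = 0.872461, PV = 25.301379
  t = 7.0000: CF_t = 29.000000, DF = 0.852846, PV = 24.732531
  t = 8.0000: CF_t = 29.000000, DF = 0.833671, PV = 24.176472
  t = 9.0000: CF_t = 29.000000, DF = 0.814928, PV = 23.632915
  t = 10.0000: CF_t = 1029.000000, DF = 0.796606, PV = 819.707743
Price P = sum_t PV_t = 1053.059261
Convexity numerator sum_t t*(t + 1/m) * CF_t / (1+y/m)^(m*t + 2):
  t = 1.0000: term = 54.175271
  t = 2.0000: term = 158.871762
  t = 3.0000: term = 310.599731
  t = 4.0000: term = 506.027584
  t = 5.0000: term = 741.975930
  t = 6.0000: term = 1015.411829
  t = 7.0000: term = 1323.443245
  t = 8.0000: term = 1663.313672
  t = 9.0000: term = 2032.396959
  t = 10.0000: term = 86158.961448
Convexity = (1/P) * sum = 93965.177431 / 1053.059261 = 89.230664


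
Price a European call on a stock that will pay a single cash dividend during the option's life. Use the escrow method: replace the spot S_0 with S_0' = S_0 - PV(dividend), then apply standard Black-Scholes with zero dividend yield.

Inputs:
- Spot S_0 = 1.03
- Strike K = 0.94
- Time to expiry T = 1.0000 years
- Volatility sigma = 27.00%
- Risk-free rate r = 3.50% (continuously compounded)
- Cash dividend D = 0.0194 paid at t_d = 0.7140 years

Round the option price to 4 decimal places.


PV(D) = D * exp(-r * t_d) = 0.0194 * 0.97531967 = 0.01892120
S_0' = S_0 - PV(D) = 1.0300 - 0.01892120 = 1.01107880
d1 = (ln(S_0'/K) + (r + sigma^2/2)*T) / (sigma*sqrt(T)) = 0.53460475
d2 = d1 - sigma*sqrt(T) = 0.26460475
exp(-rT) = 0.96560542
N(d1) = 0.70353840; N(d2) = 0.60434302
C = S_0' * N(d1) - K * exp(-rT) * N(d2) = 1.01107880 * 0.70353840 - 0.9400 * 0.96560542 * 0.60434302 = 0.1628

Answer: Price = 0.1628


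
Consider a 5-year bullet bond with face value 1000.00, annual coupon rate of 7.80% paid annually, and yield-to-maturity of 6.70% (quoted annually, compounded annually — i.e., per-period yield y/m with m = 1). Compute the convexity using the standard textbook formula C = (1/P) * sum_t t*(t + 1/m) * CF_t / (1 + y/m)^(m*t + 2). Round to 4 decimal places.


Coupon per period c = face * coupon_rate / m = 78.000000
Periods per year m = 1; per-period yield y/m = 0.067000
Number of cashflows N = 5
Cashflows (t years, CF_t, discount factor 1/(1+y/m)^(m*t), PV):
  t = 1.0000: CF_t = 78.000000, DF = 0.937207, PV = 73.102156
  t = 2.0000: CF_t = 78.000000, DF = 0.878357, PV = 68.511861
  t = 3.0000: CF_t = 78.000000, DF = 0.823203, PV = 64.209804
  t = 4.0000: CF_t = 78.000000, DF = 0.771511, PV = 60.177886
  t = 5.0000: CF_t = 1078.000000, DF = 0.723066, PV = 779.465080
Price P = sum_t PV_t = 1045.466786
Convexity numerator sum_t t*(t + 1/m) * CF_t / (1+y/m)^(m*t + 2):
  t = 1.0000: term = 128.419608
  t = 2.0000: term = 361.067314
  t = 3.0000: term = 676.789717
  t = 4.0000: term = 1057.153573
  t = 5.0000: term = 20539.462751
Convexity = (1/P) * sum = 22762.892963 / 1045.466786 = 21.772947

Answer: Convexity = 21.7729


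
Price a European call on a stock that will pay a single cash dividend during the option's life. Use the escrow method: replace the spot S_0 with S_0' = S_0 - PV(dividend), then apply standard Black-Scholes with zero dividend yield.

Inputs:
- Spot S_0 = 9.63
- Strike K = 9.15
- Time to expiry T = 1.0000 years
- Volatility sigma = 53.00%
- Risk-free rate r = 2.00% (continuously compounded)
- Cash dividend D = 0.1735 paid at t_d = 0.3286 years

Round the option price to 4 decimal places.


PV(D) = D * exp(-r * t_d) = 0.1735 * 0.99344955 = 0.17236350
S_0' = S_0 - PV(D) = 9.6300 - 0.17236350 = 9.45763650
d1 = (ln(S_0'/K) + (r + sigma^2/2)*T) / (sigma*sqrt(T)) = 0.36512949
d2 = d1 - sigma*sqrt(T) = -0.16487051
exp(-rT) = 0.98019867
N(d1) = 0.64249263; N(d2) = 0.43452295
C = S_0' * N(d1) - K * exp(-rT) * N(d2) = 9.45763650 * 0.64249263 - 9.1500 * 0.98019867 * 0.43452295 = 2.1793

Answer: Price = 2.1793


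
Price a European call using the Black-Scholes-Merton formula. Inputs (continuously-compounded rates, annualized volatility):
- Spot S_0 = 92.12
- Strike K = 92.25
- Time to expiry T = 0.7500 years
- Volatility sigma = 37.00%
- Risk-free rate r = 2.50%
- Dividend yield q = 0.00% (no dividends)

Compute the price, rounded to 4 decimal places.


Answer: Price = 12.4336

Derivation:
d1 = (ln(S/K) + (r - q + 0.5*sigma^2) * T) / (sigma * sqrt(T)) = 0.21432894
d2 = d1 - sigma * sqrt(T) = -0.10610046
exp(-rT) = 0.98142469; exp(-qT) = 1.00000000
C = S_0 * exp(-qT) * N(d1) - K * exp(-rT) * N(d2)
N(d1) = 0.58485472; N(d2) = 0.45775132
C = 92.1200 * 1.00000000 * 0.58485472 - 92.2500 * 0.98142469 * 0.45775132 = 12.4336


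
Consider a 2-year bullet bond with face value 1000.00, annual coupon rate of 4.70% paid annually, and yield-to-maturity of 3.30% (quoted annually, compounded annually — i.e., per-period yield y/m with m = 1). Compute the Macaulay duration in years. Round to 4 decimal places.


Answer: Macaulay duration = 1.9557 years

Derivation:
Coupon per period c = face * coupon_rate / m = 47.000000
Periods per year m = 1; per-period yield y/m = 0.033000
Number of cashflows N = 2
Cashflows (t years, CF_t, discount factor 1/(1+y/m)^(m*t), PV):
  t = 1.0000: CF_t = 47.000000, DF = 0.968054, PV = 45.498548
  t = 2.0000: CF_t = 1047.000000, DF = 0.937129, PV = 981.174016
Price P = sum_t PV_t = 1026.672564
Macaulay numerator sum_t t * PV_t:
  t * PV_t at t = 1.0000: 45.498548
  t * PV_t at t = 2.0000: 1962.348033
Macaulay duration D = (sum_t t * PV_t) / P = 2007.846581 / 1026.672564 = 1.955683


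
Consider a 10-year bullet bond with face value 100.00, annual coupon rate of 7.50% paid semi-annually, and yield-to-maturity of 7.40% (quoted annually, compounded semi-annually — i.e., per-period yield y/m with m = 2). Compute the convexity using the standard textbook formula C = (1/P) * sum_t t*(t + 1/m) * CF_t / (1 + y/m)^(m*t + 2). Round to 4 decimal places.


Coupon per period c = face * coupon_rate / m = 3.750000
Periods per year m = 2; per-period yield y/m = 0.037000
Number of cashflows N = 20
Cashflows (t years, CF_t, discount factor 1/(1+y/m)^(m*t), PV):
  t = 0.5000: CF_t = 3.750000, DF = 0.964320, PV = 3.616201
  t = 1.0000: CF_t = 3.750000, DF = 0.929913, PV = 3.487175
  t = 1.5000: CF_t = 3.750000, DF = 0.896734, PV = 3.362753
  t = 2.0000: CF_t = 3.750000, DF = 0.864739, PV = 3.242771
  t = 2.5000: CF_t = 3.750000, DF = 0.833885, PV = 3.127069
  t = 3.0000: CF_t = 3.750000, DF = 0.804132, PV = 3.015496
  t = 3.5000: CF_t = 3.750000, DF = 0.775441, PV = 2.907903
  t = 4.0000: CF_t = 3.750000, DF = 0.747773, PV = 2.804150
  t = 4.5000: CF_t = 3.750000, DF = 0.721093, PV = 2.704098
  t = 5.0000: CF_t = 3.750000, DF = 0.695364, PV = 2.607616
  t = 5.5000: CF_t = 3.750000, DF = 0.670554, PV = 2.514577
  t = 6.0000: CF_t = 3.750000, DF = 0.646629, PV = 2.424857
  t = 6.5000: CF_t = 3.750000, DF = 0.623557, PV = 2.338339
  t = 7.0000: CF_t = 3.750000, DF = 0.601309, PV = 2.254907
  t = 7.5000: CF_t = 3.750000, DF = 0.579854, PV = 2.174452
  t = 8.0000: CF_t = 3.750000, DF = 0.559165, PV = 2.096868
  t = 8.5000: CF_t = 3.750000, DF = 0.539214, PV = 2.022052
  t = 9.0000: CF_t = 3.750000, DF = 0.519975, PV = 1.949906
  t = 9.5000: CF_t = 3.750000, DF = 0.501422, PV = 1.880334
  t = 10.0000: CF_t = 103.750000, DF = 0.483532, PV = 50.166405
Price P = sum_t PV_t = 100.697930
Convexity numerator sum_t t*(t + 1/m) * CF_t / (1+y/m)^(m*t + 2):
  t = 0.5000: term = 1.681377
  t = 1.0000: term = 4.864156
  t = 1.5000: term = 9.381207
  t = 2.0000: term = 15.077479
  t = 2.5000: term = 21.809275
  t = 3.0000: term = 29.443573
  t = 3.5000: term = 37.857375
  t = 4.0000: term = 46.937095
  t = 4.5000: term = 56.577984
  t = 5.0000: term = 66.683577
  t = 5.5000: term = 77.165180
  t = 6.0000: term = 87.941382
  t = 6.5000: term = 98.937588
  t = 7.0000: term = 110.085589
  t = 7.5000: term = 121.323145
  t = 8.0000: term = 132.593601
  t = 8.5000: term = 143.845517
  t = 9.0000: term = 155.032323
  t = 9.5000: term = 166.111993
  t = 10.0000: term = 4898.293048
Convexity = (1/P) * sum = 6281.642464 / 100.697930 = 62.381048

Answer: Convexity = 62.3810


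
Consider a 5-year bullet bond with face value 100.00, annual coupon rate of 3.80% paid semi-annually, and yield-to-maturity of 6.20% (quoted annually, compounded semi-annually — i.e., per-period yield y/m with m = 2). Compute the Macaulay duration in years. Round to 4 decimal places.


Coupon per period c = face * coupon_rate / m = 1.900000
Periods per year m = 2; per-period yield y/m = 0.031000
Number of cashflows N = 10
Cashflows (t years, CF_t, discount factor 1/(1+y/m)^(m*t), PV):
  t = 0.5000: CF_t = 1.900000, DF = 0.969932, PV = 1.842871
  t = 1.0000: CF_t = 1.900000, DF = 0.940768, PV = 1.787460
  t = 1.5000: CF_t = 1.900000, DF = 0.912481, PV = 1.733715
  t = 2.0000: CF_t = 1.900000, DF = 0.885045, PV = 1.681585
  t = 2.5000: CF_t = 1.900000, DF = 0.858434, PV = 1.631024
  t = 3.0000: CF_t = 1.900000, DF = 0.832622, PV = 1.581982
  t = 3.5000: CF_t = 1.900000, DF = 0.807587, PV = 1.534415
  t = 4.0000: CF_t = 1.900000, DF = 0.783305, PV = 1.488279
  t = 4.5000: CF_t = 1.900000, DF = 0.759752, PV = 1.443529
  t = 5.0000: CF_t = 101.900000, DF = 0.736908, PV = 75.090938
Price P = sum_t PV_t = 89.815799
Macaulay numerator sum_t t * PV_t:
  t * PV_t at t = 0.5000: 0.921435
  t * PV_t at t = 1.0000: 1.787460
  t * PV_t at t = 1.5000: 2.600572
  t * PV_t at t = 2.0000: 3.363171
  t * PV_t at t = 2.5000: 4.077559
  t * PV_t at t = 3.0000: 4.745947
  t * PV_t at t = 3.5000: 5.370454
  t * PV_t at t = 4.0000: 5.953115
  t * PV_t at t = 4.5000: 6.495882
  t * PV_t at t = 5.0000: 375.454692
Macaulay duration D = (sum_t t * PV_t) / P = 410.770286 / 89.815799 = 4.573475

Answer: Macaulay duration = 4.5735 years


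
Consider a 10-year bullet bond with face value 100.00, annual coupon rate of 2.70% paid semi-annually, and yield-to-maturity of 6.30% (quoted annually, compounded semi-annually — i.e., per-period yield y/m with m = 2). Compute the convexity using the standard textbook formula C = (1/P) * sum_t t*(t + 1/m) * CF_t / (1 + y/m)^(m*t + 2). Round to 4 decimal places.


Coupon per period c = face * coupon_rate / m = 1.350000
Periods per year m = 2; per-period yield y/m = 0.031500
Number of cashflows N = 20
Cashflows (t years, CF_t, discount factor 1/(1+y/m)^(m*t), PV):
  t = 0.5000: CF_t = 1.350000, DF = 0.969462, PV = 1.308774
  t = 1.0000: CF_t = 1.350000, DF = 0.939856, PV = 1.268806
  t = 1.5000: CF_t = 1.350000, DF = 0.911155, PV = 1.230059
  t = 2.0000: CF_t = 1.350000, DF = 0.883330, PV = 1.192496
  t = 2.5000: CF_t = 1.350000, DF = 0.856355, PV = 1.156079
  t = 3.0000: CF_t = 1.350000, DF = 0.830204, PV = 1.120775
  t = 3.5000: CF_t = 1.350000, DF = 0.804851, PV = 1.086549
  t = 4.0000: CF_t = 1.350000, DF = 0.780272, PV = 1.053367
  t = 4.5000: CF_t = 1.350000, DF = 0.756444, PV = 1.021200
  t = 5.0000: CF_t = 1.350000, DF = 0.733344, PV = 0.990014
  t = 5.5000: CF_t = 1.350000, DF = 0.710949, PV = 0.959781
  t = 6.0000: CF_t = 1.350000, DF = 0.689238, PV = 0.930471
  t = 6.5000: CF_t = 1.350000, DF = 0.668190, PV = 0.902057
  t = 7.0000: CF_t = 1.350000, DF = 0.647785, PV = 0.874509
  t = 7.5000: CF_t = 1.350000, DF = 0.628003, PV = 0.847804
  t = 8.0000: CF_t = 1.350000, DF = 0.608825, PV = 0.821913
  t = 8.5000: CF_t = 1.350000, DF = 0.590232, PV = 0.796814
  t = 9.0000: CF_t = 1.350000, DF = 0.572208, PV = 0.772481
  t = 9.5000: CF_t = 1.350000, DF = 0.554734, PV = 0.748891
  t = 10.0000: CF_t = 101.350000, DF = 0.537793, PV = 54.505347
Price P = sum_t PV_t = 73.588186
Convexity numerator sum_t t*(t + 1/m) * CF_t / (1+y/m)^(m*t + 2):
  t = 0.5000: term = 0.615030
  t = 1.0000: term = 1.788744
  t = 1.5000: term = 3.468238
  t = 2.0000: term = 5.603874
  t = 2.5000: term = 8.149114
  t = 3.0000: term = 11.060359
  t = 3.5000: term = 14.296796
  t = 4.0000: term = 17.820256
  t = 4.5000: term = 21.595076
  t = 5.0000: term = 25.587961
  t = 5.5000: term = 29.767865
  t = 6.0000: term = 34.105869
  t = 6.5000: term = 38.575066
  t = 7.0000: term = 43.150453
  t = 7.5000: term = 47.808825
  t = 8.0000: term = 52.528681
  t = 8.5000: term = 57.290128
  t = 9.0000: term = 62.074787
  t = 9.5000: term = 66.865715
  t = 10.0000: term = 5378.856292
Convexity = (1/P) * sum = 5921.009128 / 73.588186 = 80.461409

Answer: Convexity = 80.4614


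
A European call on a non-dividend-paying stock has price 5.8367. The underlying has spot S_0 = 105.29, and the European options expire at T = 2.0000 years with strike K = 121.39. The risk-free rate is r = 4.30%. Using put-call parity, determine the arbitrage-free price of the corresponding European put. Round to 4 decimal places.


Put-call parity: C - P = S_0 * exp(-qT) - K * exp(-rT).
S_0 * exp(-qT) = 105.2900 * 1.00000000 = 105.29000000
K * exp(-rT) = 121.3900 * 0.91759423 = 111.38676373
P = C - S*exp(-qT) + K*exp(-rT)
P = 5.8367 - 105.29000000 + 111.38676373 = 11.9335

Answer: Put price = 11.9335


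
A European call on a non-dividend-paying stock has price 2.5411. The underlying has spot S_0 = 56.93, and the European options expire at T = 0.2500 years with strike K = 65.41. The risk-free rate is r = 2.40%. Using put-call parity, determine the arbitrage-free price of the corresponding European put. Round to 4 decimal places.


Answer: Put price = 10.6298

Derivation:
Put-call parity: C - P = S_0 * exp(-qT) - K * exp(-rT).
S_0 * exp(-qT) = 56.9300 * 1.00000000 = 56.93000000
K * exp(-rT) = 65.4100 * 0.99401796 = 65.01871503
P = C - S*exp(-qT) + K*exp(-rT)
P = 2.5411 - 56.93000000 + 65.01871503 = 10.6298


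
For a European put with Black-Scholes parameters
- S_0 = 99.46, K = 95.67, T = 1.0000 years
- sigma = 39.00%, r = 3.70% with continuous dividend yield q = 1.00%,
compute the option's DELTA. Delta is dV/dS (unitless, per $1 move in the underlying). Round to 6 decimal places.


Answer: Delta = -0.354424

Derivation:
d1 = 0.3638481631; d2 = -0.0261518369
phi(d1) = 0.3733902065; exp(-qT) = 0.9900498337; exp(-rT) = 0.9636761353
N(-d1) = 0.3579856975
Delta = -exp(-qT) * N(-d1) = -0.9900498337 * 0.3579856975 = -0.354424


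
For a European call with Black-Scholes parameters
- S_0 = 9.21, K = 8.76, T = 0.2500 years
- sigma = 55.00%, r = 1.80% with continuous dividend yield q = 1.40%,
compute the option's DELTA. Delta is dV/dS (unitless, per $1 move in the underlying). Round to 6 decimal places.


Answer: Delta = 0.624575

Derivation:
d1 = 0.3232961648; d2 = 0.0482961648
phi(d1) = 0.3786288890; exp(-qT) = 0.9965061179; exp(-rT) = 0.9955101098
N(d1) = 0.6267645209
Delta = exp(-qT) * N(d1) = 0.9965061179 * 0.6267645209 = 0.624575


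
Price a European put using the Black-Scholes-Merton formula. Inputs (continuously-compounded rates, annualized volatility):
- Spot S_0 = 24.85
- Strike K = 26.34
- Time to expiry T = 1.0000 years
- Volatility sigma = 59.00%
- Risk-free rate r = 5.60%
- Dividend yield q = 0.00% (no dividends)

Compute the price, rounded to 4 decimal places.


d1 = (ln(S/K) + (r - q + 0.5*sigma^2) * T) / (sigma * sqrt(T)) = 0.29121874
d2 = d1 - sigma * sqrt(T) = -0.29878126
exp(-rT) = 0.94553914; exp(-qT) = 1.00000000
P = K * exp(-rT) * N(-d2) - S_0 * exp(-qT) * N(-d1)
N(-d1) = 0.38544202; N(-d2) = 0.61744652
P = 26.3400 * 0.94553914 * 0.61744652 - 24.8500 * 1.00000000 * 0.38544202 = 5.7996

Answer: Price = 5.7996


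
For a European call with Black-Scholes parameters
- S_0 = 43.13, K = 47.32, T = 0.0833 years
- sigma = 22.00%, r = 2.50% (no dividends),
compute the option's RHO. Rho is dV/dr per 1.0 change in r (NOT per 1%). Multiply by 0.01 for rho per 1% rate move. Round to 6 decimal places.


Answer: Rho = 0.284266

Derivation:
d1 = -1.3956172106; d2 = -1.4591130372
phi(d1) = 0.1506475566; exp(-qT) = 1.0000000000; exp(-rT) = 0.9979196669
N(d2) = 0.0722669993
Rho = K*T*exp(-rT)*N(d2) = 47.3200 * 0.0833 * 0.9979196669 * 0.0722669993 = 0.284266


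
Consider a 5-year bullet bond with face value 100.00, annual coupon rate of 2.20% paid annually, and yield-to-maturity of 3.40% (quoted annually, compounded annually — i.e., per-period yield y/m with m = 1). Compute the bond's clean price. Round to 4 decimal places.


Answer: Price = 94.5666

Derivation:
Coupon per period c = face * coupon_rate / m = 2.200000
Periods per year m = 1; per-period yield y/m = 0.034000
Number of cashflows N = 5
Cashflows (t years, CF_t, discount factor 1/(1+y/m)^(m*t), PV):
  t = 1.0000: CF_t = 2.200000, DF = 0.967118, PV = 2.127660
  t = 2.0000: CF_t = 2.200000, DF = 0.935317, PV = 2.057698
  t = 3.0000: CF_t = 2.200000, DF = 0.904562, PV = 1.990037
  t = 4.0000: CF_t = 2.200000, DF = 0.874818, PV = 1.924600
  t = 5.0000: CF_t = 102.200000, DF = 0.846052, PV = 86.466564
Price P = sum_t PV_t = 94.566558


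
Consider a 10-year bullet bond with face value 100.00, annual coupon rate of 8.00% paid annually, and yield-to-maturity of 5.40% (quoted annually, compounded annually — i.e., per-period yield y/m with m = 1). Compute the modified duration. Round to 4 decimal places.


Coupon per period c = face * coupon_rate / m = 8.000000
Periods per year m = 1; per-period yield y/m = 0.054000
Number of cashflows N = 10
Cashflows (t years, CF_t, discount factor 1/(1+y/m)^(m*t), PV):
  t = 1.0000: CF_t = 8.000000, DF = 0.948767, PV = 7.590133
  t = 2.0000: CF_t = 8.000000, DF = 0.900158, PV = 7.201265
  t = 3.0000: CF_t = 8.000000, DF = 0.854040, PV = 6.832319
  t = 4.0000: CF_t = 8.000000, DF = 0.810285, PV = 6.482276
  t = 5.0000: CF_t = 8.000000, DF = 0.768771, PV = 6.150167
  t = 6.0000: CF_t = 8.000000, DF = 0.729384, PV = 5.835073
  t = 7.0000: CF_t = 8.000000, DF = 0.692015, PV = 5.536123
  t = 8.0000: CF_t = 8.000000, DF = 0.656561, PV = 5.252488
  t = 9.0000: CF_t = 8.000000, DF = 0.622923, PV = 4.983386
  t = 10.0000: CF_t = 108.000000, DF = 0.591009, PV = 63.828942
Price P = sum_t PV_t = 119.692173
First compute Macaulay numerator sum_t t * PV_t:
  t * PV_t at t = 1.0000: 7.590133
  t * PV_t at t = 2.0000: 14.402529
  t * PV_t at t = 3.0000: 20.496958
  t * PV_t at t = 4.0000: 25.929106
  t * PV_t at t = 5.0000: 30.750837
  t * PV_t at t = 6.0000: 35.010440
  t * PV_t at t = 7.0000: 38.752859
  t * PV_t at t = 8.0000: 42.019907
  t * PV_t at t = 9.0000: 44.850470
  t * PV_t at t = 10.0000: 638.289421
Macaulay duration D = 898.092660 / 119.692173 = 7.503353
Modified duration = D / (1 + y/m) = 7.503353 / (1 + 0.054000) = 7.118931

Answer: Modified duration = 7.1189


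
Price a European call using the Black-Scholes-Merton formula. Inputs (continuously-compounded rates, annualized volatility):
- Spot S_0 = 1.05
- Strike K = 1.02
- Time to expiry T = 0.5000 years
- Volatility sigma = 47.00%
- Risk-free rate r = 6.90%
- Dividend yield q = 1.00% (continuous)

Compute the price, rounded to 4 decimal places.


d1 = (ln(S/K) + (r - q + 0.5*sigma^2) * T) / (sigma * sqrt(T)) = 0.34215705
d2 = d1 - sigma * sqrt(T) = 0.00981686
exp(-rT) = 0.96608834; exp(-qT) = 0.99501248
C = S_0 * exp(-qT) * N(d1) - K * exp(-rT) * N(d2)
N(d1) = 0.63388365; N(d2) = 0.50391630
C = 1.0500 * 0.99501248 * 0.63388365 - 1.0200 * 0.96608834 * 0.50391630 = 0.1657

Answer: Price = 0.1657


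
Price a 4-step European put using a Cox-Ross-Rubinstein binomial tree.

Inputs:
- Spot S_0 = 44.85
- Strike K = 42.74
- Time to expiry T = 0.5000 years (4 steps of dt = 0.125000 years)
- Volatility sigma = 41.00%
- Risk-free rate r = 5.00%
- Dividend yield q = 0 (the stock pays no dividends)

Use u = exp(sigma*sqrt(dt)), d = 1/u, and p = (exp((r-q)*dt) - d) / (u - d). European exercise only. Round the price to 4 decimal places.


dt = T/N = 0.125000
u = exp(sigma*sqrt(dt)) = 1.155990; d = 1/u = 0.865060
p = (exp((r-q)*dt) - d) / (u - d) = 0.485374
Discount per step: exp(-r*dt) = 0.993769
Stock lattice S(k, i) with i counting down-moves:
  k=0: S(0,0) = 44.8500
  k=1: S(1,0) = 51.8461; S(1,1) = 38.7979
  k=2: S(2,0) = 59.9336; S(2,1) = 44.8500; S(2,2) = 33.5625
  k=3: S(3,0) = 69.2826; S(3,1) = 51.8461; S(3,2) = 38.7979; S(3,3) = 29.0336
  k=4: S(4,0) = 80.0900; S(4,1) = 59.9336; S(4,2) = 44.8500; S(4,3) = 33.5625; S(4,4) = 25.1158
Terminal payoffs V(N, i) = max(K - S_T, 0):
  V(4,0) = 0.000000; V(4,1) = 0.000000; V(4,2) = 0.000000; V(4,3) = 9.177485; V(4,4) = 17.624228
Backward induction: V(k, i) = exp(-r*dt) * [p * V(k+1, i) + (1-p) * V(k+1, i+1)].
  V(3,0) = exp(-r*dt) * [p*0.000000 + (1-p)*0.000000] = 0.000000
  V(3,1) = exp(-r*dt) * [p*0.000000 + (1-p)*0.000000] = 0.000000
  V(3,2) = exp(-r*dt) * [p*0.000000 + (1-p)*9.177485] = 4.693544
  V(3,3) = exp(-r*dt) * [p*9.177485 + (1-p)*17.624228] = 13.440133
  V(2,0) = exp(-r*dt) * [p*0.000000 + (1-p)*0.000000] = 0.000000
  V(2,1) = exp(-r*dt) * [p*0.000000 + (1-p)*4.693544] = 2.400370
  V(2,2) = exp(-r*dt) * [p*4.693544 + (1-p)*13.440133] = 9.137477
  V(1,0) = exp(-r*dt) * [p*0.000000 + (1-p)*2.400370] = 1.227596
  V(1,1) = exp(-r*dt) * [p*2.400370 + (1-p)*9.137477] = 5.830901
  V(0,0) = exp(-r*dt) * [p*1.227596 + (1-p)*5.830901] = 3.574167

Answer: Price = V(0,0) = 3.5742


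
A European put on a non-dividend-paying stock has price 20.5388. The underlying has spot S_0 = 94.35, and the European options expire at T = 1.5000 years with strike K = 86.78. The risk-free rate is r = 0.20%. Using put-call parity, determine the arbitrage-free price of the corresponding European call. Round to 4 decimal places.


Answer: Call price = 28.3687

Derivation:
Put-call parity: C - P = S_0 * exp(-qT) - K * exp(-rT).
S_0 * exp(-qT) = 94.3500 * 1.00000000 = 94.35000000
K * exp(-rT) = 86.7800 * 0.99700450 = 86.52005012
C = P + S*exp(-qT) - K*exp(-rT)
C = 20.5388 + 94.35000000 - 86.52005012 = 28.3687


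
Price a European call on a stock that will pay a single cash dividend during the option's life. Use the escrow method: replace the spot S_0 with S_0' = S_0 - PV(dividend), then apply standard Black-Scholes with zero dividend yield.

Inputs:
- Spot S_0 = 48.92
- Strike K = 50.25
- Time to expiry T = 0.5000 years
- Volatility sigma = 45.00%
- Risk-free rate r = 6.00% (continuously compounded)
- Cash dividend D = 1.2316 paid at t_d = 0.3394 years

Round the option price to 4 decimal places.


PV(D) = D * exp(-r * t_d) = 1.2316 * 0.97984195 = 1.20677334
S_0' = S_0 - PV(D) = 48.9200 - 1.20677334 = 47.71322666
d1 = (ln(S_0'/K) + (r + sigma^2/2)*T) / (sigma*sqrt(T)) = 0.09058227
d2 = d1 - sigma*sqrt(T) = -0.22761578
exp(-rT) = 0.97044553
N(d1) = 0.53608774; N(d2) = 0.40997247
C = S_0' * N(d1) - K * exp(-rT) * N(d2) = 47.71322666 * 0.53608774 - 50.2500 * 0.97044553 * 0.40997247 = 5.5862

Answer: Price = 5.5862


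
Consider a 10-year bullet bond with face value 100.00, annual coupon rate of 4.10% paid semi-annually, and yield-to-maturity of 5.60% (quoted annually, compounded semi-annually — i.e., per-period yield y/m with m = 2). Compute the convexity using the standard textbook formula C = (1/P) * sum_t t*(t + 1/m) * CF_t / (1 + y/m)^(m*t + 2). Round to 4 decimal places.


Answer: Convexity = 75.6597

Derivation:
Coupon per period c = face * coupon_rate / m = 2.050000
Periods per year m = 2; per-period yield y/m = 0.028000
Number of cashflows N = 20
Cashflows (t years, CF_t, discount factor 1/(1+y/m)^(m*t), PV):
  t = 0.5000: CF_t = 2.050000, DF = 0.972763, PV = 1.994163
  t = 1.0000: CF_t = 2.050000, DF = 0.946267, PV = 1.939848
  t = 1.5000: CF_t = 2.050000, DF = 0.920493, PV = 1.887011
  t = 2.0000: CF_t = 2.050000, DF = 0.895422, PV = 1.835614
  t = 2.5000: CF_t = 2.050000, DF = 0.871033, PV = 1.785617
  t = 3.0000: CF_t = 2.050000, DF = 0.847308, PV = 1.736981
  t = 3.5000: CF_t = 2.050000, DF = 0.824230, PV = 1.689671
  t = 4.0000: CF_t = 2.050000, DF = 0.801780, PV = 1.643648
  t = 4.5000: CF_t = 2.050000, DF = 0.779941, PV = 1.598880
  t = 5.0000: CF_t = 2.050000, DF = 0.758698, PV = 1.555331
  t = 5.5000: CF_t = 2.050000, DF = 0.738033, PV = 1.512968
  t = 6.0000: CF_t = 2.050000, DF = 0.717931, PV = 1.471758
  t = 6.5000: CF_t = 2.050000, DF = 0.698376, PV = 1.431671
  t = 7.0000: CF_t = 2.050000, DF = 0.679354, PV = 1.392677
  t = 7.5000: CF_t = 2.050000, DF = 0.660851, PV = 1.354744
  t = 8.0000: CF_t = 2.050000, DF = 0.642851, PV = 1.317844
  t = 8.5000: CF_t = 2.050000, DF = 0.625341, PV = 1.281949
  t = 9.0000: CF_t = 2.050000, DF = 0.608309, PV = 1.247033
  t = 9.5000: CF_t = 2.050000, DF = 0.591740, PV = 1.213067
  t = 10.0000: CF_t = 102.050000, DF = 0.575622, PV = 58.742269
Price P = sum_t PV_t = 88.632744
Convexity numerator sum_t t*(t + 1/m) * CF_t / (1+y/m)^(m*t + 2):
  t = 0.5000: term = 0.943506
  t = 1.0000: term = 2.753421
  t = 1.5000: term = 5.356851
  t = 2.0000: term = 8.684907
  t = 2.5000: term = 12.672530
  t = 3.0000: term = 17.258309
  t = 3.5000: term = 22.384318
  t = 4.0000: term = 27.995951
  t = 4.5000: term = 34.041769
  t = 5.0000: term = 40.473352
  t = 5.5000: term = 47.245159
  t = 6.0000: term = 54.314385
  t = 6.5000: term = 61.640839
  t = 7.0000: term = 69.186814
  t = 7.5000: term = 76.916969
  t = 8.0000: term = 84.798215
  t = 8.5000: term = 92.799603
  t = 9.0000: term = 100.892221
  t = 9.5000: term = 109.049093
  t = 10.0000: term = 5836.517414
Convexity = (1/P) * sum = 6705.925623 / 88.632744 = 75.659687


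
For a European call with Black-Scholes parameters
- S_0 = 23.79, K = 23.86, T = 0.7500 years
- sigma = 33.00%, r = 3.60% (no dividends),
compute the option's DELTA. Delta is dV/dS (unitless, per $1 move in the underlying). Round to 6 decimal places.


d1 = 0.2270890332; d2 = -0.0586993501
phi(d1) = 0.3887871538; exp(-qT) = 1.0000000000; exp(-rT) = 0.9733612415
N(d1) = 0.5898227442
Delta = exp(-qT) * N(d1) = 1.0000000000 * 0.5898227442 = 0.589823

Answer: Delta = 0.589823


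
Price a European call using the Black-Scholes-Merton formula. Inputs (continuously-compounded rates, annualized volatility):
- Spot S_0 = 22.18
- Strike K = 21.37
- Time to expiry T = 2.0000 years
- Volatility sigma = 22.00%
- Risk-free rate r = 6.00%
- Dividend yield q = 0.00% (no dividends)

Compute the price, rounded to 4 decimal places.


d1 = (ln(S/K) + (r - q + 0.5*sigma^2) * T) / (sigma * sqrt(T)) = 0.66083279
d2 = d1 - sigma * sqrt(T) = 0.34970581
exp(-rT) = 0.88692044; exp(-qT) = 1.00000000
C = S_0 * exp(-qT) * N(d1) - K * exp(-rT) * N(d2)
N(d1) = 0.74564022; N(d2) = 0.63672025
C = 22.1800 * 1.00000000 * 0.74564022 - 21.3700 * 0.88692044 * 0.63672025 = 4.4702

Answer: Price = 4.4702


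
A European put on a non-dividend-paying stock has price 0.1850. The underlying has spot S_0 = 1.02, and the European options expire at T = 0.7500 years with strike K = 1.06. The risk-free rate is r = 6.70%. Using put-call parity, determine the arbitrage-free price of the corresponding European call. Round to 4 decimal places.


Answer: Call price = 0.1969

Derivation:
Put-call parity: C - P = S_0 * exp(-qT) - K * exp(-rT).
S_0 * exp(-qT) = 1.0200 * 1.00000000 = 1.02000000
K * exp(-rT) = 1.0600 * 0.95099165 = 1.00805115
C = P + S*exp(-qT) - K*exp(-rT)
C = 0.1850 + 1.02000000 - 1.00805115 = 0.1969


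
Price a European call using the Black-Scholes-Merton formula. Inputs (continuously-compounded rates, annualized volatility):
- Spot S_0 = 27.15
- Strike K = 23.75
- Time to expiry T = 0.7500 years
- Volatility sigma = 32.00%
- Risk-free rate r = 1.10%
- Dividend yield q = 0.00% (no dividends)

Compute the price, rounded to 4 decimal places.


Answer: Price = 4.9477

Derivation:
d1 = (ln(S/K) + (r - q + 0.5*sigma^2) * T) / (sigma * sqrt(T)) = 0.65112306
d2 = d1 - sigma * sqrt(T) = 0.37399493
exp(-rT) = 0.99178394; exp(-qT) = 1.00000000
C = S_0 * exp(-qT) * N(d1) - K * exp(-rT) * N(d2)
N(d1) = 0.74251647; N(d2) = 0.64579596
C = 27.1500 * 1.00000000 * 0.74251647 - 23.7500 * 0.99178394 * 0.64579596 = 4.9477


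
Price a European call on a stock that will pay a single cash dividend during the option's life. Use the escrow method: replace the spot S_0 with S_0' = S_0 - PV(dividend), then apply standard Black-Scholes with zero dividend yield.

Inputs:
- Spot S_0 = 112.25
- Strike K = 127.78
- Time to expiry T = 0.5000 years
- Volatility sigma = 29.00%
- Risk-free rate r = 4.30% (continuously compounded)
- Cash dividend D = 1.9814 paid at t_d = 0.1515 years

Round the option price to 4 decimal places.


PV(D) = D * exp(-r * t_d) = 1.9814 * 0.99350667 = 1.96853412
S_0' = S_0 - PV(D) = 112.2500 - 1.96853412 = 110.28146588
d1 = (ln(S_0'/K) + (r + sigma^2/2)*T) / (sigma*sqrt(T)) = -0.51081958
d2 = d1 - sigma*sqrt(T) = -0.71588055
exp(-rT) = 0.97872948
N(d1) = 0.30473870; N(d2) = 0.23703256
C = S_0' * N(d1) - K * exp(-rT) * N(d2) = 110.28146588 * 0.30473870 - 127.7800 * 0.97872948 * 0.23703256 = 3.9633

Answer: Price = 3.9633
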